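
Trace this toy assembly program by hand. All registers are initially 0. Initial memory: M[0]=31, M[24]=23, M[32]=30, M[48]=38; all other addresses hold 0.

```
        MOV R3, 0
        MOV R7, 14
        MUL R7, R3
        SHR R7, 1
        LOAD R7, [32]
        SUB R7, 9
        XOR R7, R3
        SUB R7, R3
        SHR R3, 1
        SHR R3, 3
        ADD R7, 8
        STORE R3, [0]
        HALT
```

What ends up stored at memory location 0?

0

MOV R3, 0 → R3=0
MOV R7, 14 → R7=14
MUL R7, R3 → R7=14*0=0
SHR R7, 1 → R7=0>>1=0
LOAD R7, [32] → R7=M[32]=30
SUB R7, 9 → R7=30-9=21
XOR R7, R3 → R7=21^0=21
SUB R7, R3 → R7=21-0=21
SHR R3, 1 → R3=0>>1=0
SHR R3, 3 → R3=0>>3=0
ADD R7, 8 → R7=21+8=29
STORE R3, [0] → M[0]=0
halt.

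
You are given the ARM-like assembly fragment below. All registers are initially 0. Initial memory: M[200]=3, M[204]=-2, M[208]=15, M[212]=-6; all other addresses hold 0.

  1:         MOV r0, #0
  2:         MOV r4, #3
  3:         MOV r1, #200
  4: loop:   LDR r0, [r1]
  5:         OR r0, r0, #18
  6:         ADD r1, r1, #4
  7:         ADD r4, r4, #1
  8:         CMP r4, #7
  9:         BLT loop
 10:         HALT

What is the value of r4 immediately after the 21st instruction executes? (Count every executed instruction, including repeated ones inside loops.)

6

after MOV r0, #0: r0=0
after MOV r4, #3: r4=3
after MOV r1, #200: r1=200
after LDR r0, [r1]: r0=M[200]=3
after OR r0, r0, #18: r0=3|18=19
after ADD r1, r1, #4: r1=200+4=204
after ADD r4, r4, #1: r4=3+1=4
CMP r4, #7  (cmp 4,7)
BLT loop: taken
after LDR r0, [r1]: r0=M[204]=-2
after OR r0, r0, #18: r0=(-2)|18=-2
after ADD r1, r1, #4: r1=204+4=208
after ADD r4, r4, #1: r4=4+1=5
CMP r4, #7  (cmp 5,7)
BLT loop: taken
after LDR r0, [r1]: r0=M[208]=15
after OR r0, r0, #18: r0=15|18=31
after ADD r1, r1, #4: r1=208+4=212
after ADD r4, r4, #1: r4=5+1=6
CMP r4, #7  (cmp 6,7)
BLT loop: taken
After step 21: r4 = 6.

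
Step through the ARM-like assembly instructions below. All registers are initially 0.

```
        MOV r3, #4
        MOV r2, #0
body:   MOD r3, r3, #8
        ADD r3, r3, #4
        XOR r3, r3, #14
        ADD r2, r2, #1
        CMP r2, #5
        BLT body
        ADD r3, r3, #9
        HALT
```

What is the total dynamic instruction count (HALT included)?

34

after MOV r3, #4: r3=4
after MOV r2, #0: r2=0
after MOD r3, r3, #8: r3=4%8=4
after ADD r3, r3, #4: r3=4+4=8
after XOR r3, r3, #14: r3=8^14=6
after ADD r2, r2, #1: r2=0+1=1
CMP r2, #5  (cmp 1,5)
BLT body: taken
after MOD r3, r3, #8: r3=6%8=6
after ADD r3, r3, #4: r3=6+4=10
after XOR r3, r3, #14: r3=10^14=4
after ADD r2, r2, #1: r2=1+1=2
CMP r2, #5  (cmp 2,5)
BLT body: taken
after MOD r3, r3, #8: r3=4%8=4
after ADD r3, r3, #4: r3=4+4=8
after XOR r3, r3, #14: r3=8^14=6
after ADD r2, r2, #1: r2=2+1=3
CMP r2, #5  (cmp 3,5)
BLT body: taken
after MOD r3, r3, #8: r3=6%8=6
after ADD r3, r3, #4: r3=6+4=10
after XOR r3, r3, #14: r3=10^14=4
after ADD r2, r2, #1: r2=3+1=4
CMP r2, #5  (cmp 4,5)
BLT body: taken
after MOD r3, r3, #8: r3=4%8=4
after ADD r3, r3, #4: r3=4+4=8
after XOR r3, r3, #14: r3=8^14=6
after ADD r2, r2, #1: r2=4+1=5
CMP r2, #5  (cmp 5,5)
BLT body: not taken
after ADD r3, r3, #9: r3=6+9=15
halt.
Total executed instructions: 34.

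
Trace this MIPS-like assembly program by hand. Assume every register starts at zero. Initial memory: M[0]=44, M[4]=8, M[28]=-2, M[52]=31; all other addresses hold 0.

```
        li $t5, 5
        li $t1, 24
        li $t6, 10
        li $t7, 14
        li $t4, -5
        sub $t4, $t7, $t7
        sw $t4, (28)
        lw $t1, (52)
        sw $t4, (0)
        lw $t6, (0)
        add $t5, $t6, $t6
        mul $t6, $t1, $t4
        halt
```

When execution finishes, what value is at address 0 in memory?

0

after li $t5, 5: $t5=5
after li $t1, 24: $t1=24
after li $t6, 10: $t6=10
after li $t7, 14: $t7=14
after li $t4, -5: $t4=-5
after sub $t4, $t7, $t7: $t4=14-14=0
sw $t4, (28) → M[28]=0
after lw $t1, (52): $t1=M[52]=31
sw $t4, (0) → M[0]=0
after lw $t6, (0): $t6=M[0]=0
after add $t5, $t6, $t6: $t5=0+0=0
after mul $t6, $t1, $t4: $t6=31*0=0
halt.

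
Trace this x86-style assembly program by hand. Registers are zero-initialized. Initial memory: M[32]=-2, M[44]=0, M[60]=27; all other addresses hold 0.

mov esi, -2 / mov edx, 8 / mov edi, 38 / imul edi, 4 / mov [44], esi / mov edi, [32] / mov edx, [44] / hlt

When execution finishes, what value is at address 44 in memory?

after mov esi, -2: esi=-2
after mov edx, 8: edx=8
after mov edi, 38: edi=38
after imul edi, 4: edi=38*4=152
mov [44], esi → M[44]=-2
after mov edi, [32]: edi=M[32]=-2
after mov edx, [44]: edx=M[44]=-2
halt.

-2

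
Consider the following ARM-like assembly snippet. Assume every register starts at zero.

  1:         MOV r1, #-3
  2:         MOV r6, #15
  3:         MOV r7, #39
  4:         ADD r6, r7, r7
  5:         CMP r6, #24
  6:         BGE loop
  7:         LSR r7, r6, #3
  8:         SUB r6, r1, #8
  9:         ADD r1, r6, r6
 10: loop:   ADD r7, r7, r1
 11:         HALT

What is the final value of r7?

36

MOV r1, #-3 → r1=-3
MOV r6, #15 → r6=15
MOV r7, #39 → r7=39
ADD r6, r7, r7 → r6=39+39=78
CMP r6, #24  (cmp 78,24)
BGE loop: taken
ADD r7, r7, r1 → r7=39+(-3)=36
halt.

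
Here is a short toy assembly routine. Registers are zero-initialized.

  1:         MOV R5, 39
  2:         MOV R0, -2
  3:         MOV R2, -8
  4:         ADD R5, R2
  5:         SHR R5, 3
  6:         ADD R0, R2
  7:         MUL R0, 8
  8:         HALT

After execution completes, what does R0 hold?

-80

after MOV R5, 39: R5=39
after MOV R0, -2: R0=-2
after MOV R2, -8: R2=-8
after ADD R5, R2: R5=39+(-8)=31
after SHR R5, 3: R5=31>>3=3
after ADD R0, R2: R0=(-2)+(-8)=-10
after MUL R0, 8: R0=(-10)*8=-80
halt.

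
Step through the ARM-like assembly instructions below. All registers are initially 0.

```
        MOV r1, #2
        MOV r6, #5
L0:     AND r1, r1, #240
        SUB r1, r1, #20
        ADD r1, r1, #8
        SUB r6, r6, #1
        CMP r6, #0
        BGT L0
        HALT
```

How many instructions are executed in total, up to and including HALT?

33

r1=2
r6=5
r1=2&240=0
r1=0-20=-20
r1=(-20)+8=-12
r6=5-1=4
CMP r6, #0  (cmp 4,0)
BGT L0: taken
r1=(-12)&240=240
r1=240-20=220
r1=220+8=228
r6=4-1=3
CMP r6, #0  (cmp 3,0)
BGT L0: taken
r1=228&240=224
r1=224-20=204
r1=204+8=212
r6=3-1=2
CMP r6, #0  (cmp 2,0)
BGT L0: taken
r1=212&240=208
r1=208-20=188
r1=188+8=196
r6=2-1=1
CMP r6, #0  (cmp 1,0)
BGT L0: taken
r1=196&240=192
r1=192-20=172
r1=172+8=180
r6=1-1=0
CMP r6, #0  (cmp 0,0)
BGT L0: not taken
halt.
Total executed instructions: 33.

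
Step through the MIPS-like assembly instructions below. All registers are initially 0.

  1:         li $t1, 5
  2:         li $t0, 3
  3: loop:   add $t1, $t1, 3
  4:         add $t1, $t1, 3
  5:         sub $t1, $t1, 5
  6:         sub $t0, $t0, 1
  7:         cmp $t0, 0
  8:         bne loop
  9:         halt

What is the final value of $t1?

li $t1, 5 → $t1=5
li $t0, 3 → $t0=3
add $t1, $t1, 3 → $t1=5+3=8
add $t1, $t1, 3 → $t1=8+3=11
sub $t1, $t1, 5 → $t1=11-5=6
sub $t0, $t0, 1 → $t0=3-1=2
cmp $t0, 0  (cmp 2,0)
bne loop: taken
add $t1, $t1, 3 → $t1=6+3=9
add $t1, $t1, 3 → $t1=9+3=12
sub $t1, $t1, 5 → $t1=12-5=7
sub $t0, $t0, 1 → $t0=2-1=1
cmp $t0, 0  (cmp 1,0)
bne loop: taken
add $t1, $t1, 3 → $t1=7+3=10
add $t1, $t1, 3 → $t1=10+3=13
sub $t1, $t1, 5 → $t1=13-5=8
sub $t0, $t0, 1 → $t0=1-1=0
cmp $t0, 0  (cmp 0,0)
bne loop: not taken
halt.

8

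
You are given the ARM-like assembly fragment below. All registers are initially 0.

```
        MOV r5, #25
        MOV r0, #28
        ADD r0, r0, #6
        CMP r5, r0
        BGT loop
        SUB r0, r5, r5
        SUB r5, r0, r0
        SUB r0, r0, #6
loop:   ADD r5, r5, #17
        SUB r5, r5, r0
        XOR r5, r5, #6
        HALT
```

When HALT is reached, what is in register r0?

MOV r5, #25 → r5=25
MOV r0, #28 → r0=28
ADD r0, r0, #6 → r0=28+6=34
CMP r5, r0  (cmp 25,34)
BGT loop: not taken
SUB r0, r5, r5 → r0=25-25=0
SUB r5, r0, r0 → r5=0-0=0
SUB r0, r0, #6 → r0=0-6=-6
ADD r5, r5, #17 → r5=0+17=17
SUB r5, r5, r0 → r5=17-(-6)=23
XOR r5, r5, #6 → r5=23^6=17
halt.

-6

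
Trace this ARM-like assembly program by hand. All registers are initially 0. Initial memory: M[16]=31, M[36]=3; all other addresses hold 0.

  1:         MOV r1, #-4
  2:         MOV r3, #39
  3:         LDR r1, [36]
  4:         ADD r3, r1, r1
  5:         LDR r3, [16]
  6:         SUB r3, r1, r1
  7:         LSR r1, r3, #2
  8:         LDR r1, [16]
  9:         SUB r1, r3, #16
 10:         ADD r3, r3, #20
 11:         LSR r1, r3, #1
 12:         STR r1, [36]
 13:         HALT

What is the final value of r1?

10

r1=-4
r3=39
r1=M[36]=3
r3=3+3=6
r3=M[16]=31
r3=3-3=0
r1=0>>2=0
r1=M[16]=31
r1=0-16=-16
r3=0+20=20
r1=20>>1=10
STR r1, [36] → M[36]=10
halt.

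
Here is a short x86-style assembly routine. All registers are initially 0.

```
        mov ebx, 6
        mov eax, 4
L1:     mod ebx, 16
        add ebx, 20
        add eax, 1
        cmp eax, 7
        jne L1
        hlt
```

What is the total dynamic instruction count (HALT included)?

18

mov ebx, 6 → ebx=6
mov eax, 4 → eax=4
mod ebx, 16 → ebx=6%16=6
add ebx, 20 → ebx=6+20=26
add eax, 1 → eax=4+1=5
cmp eax, 7  (cmp 5,7)
jne L1: taken
mod ebx, 16 → ebx=26%16=10
add ebx, 20 → ebx=10+20=30
add eax, 1 → eax=5+1=6
cmp eax, 7  (cmp 6,7)
jne L1: taken
mod ebx, 16 → ebx=30%16=14
add ebx, 20 → ebx=14+20=34
add eax, 1 → eax=6+1=7
cmp eax, 7  (cmp 7,7)
jne L1: not taken
halt.
Total executed instructions: 18.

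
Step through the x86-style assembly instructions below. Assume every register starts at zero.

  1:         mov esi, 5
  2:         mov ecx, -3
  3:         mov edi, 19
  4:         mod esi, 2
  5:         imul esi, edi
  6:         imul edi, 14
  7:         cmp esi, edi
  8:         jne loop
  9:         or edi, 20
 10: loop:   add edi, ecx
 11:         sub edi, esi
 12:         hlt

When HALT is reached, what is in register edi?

244

mov esi, 5 → esi=5
mov ecx, -3 → ecx=-3
mov edi, 19 → edi=19
mod esi, 2 → esi=5%2=1
imul esi, edi → esi=1*19=19
imul edi, 14 → edi=19*14=266
cmp esi, edi  (cmp 19,266)
jne loop: taken
add edi, ecx → edi=266+(-3)=263
sub edi, esi → edi=263-19=244
halt.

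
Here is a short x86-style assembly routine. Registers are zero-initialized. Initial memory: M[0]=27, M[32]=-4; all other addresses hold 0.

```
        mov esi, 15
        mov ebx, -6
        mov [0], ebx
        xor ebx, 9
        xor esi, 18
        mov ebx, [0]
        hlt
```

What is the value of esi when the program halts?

29

after mov esi, 15: esi=15
after mov ebx, -6: ebx=-6
mov [0], ebx → M[0]=-6
after xor ebx, 9: ebx=(-6)^9=-13
after xor esi, 18: esi=15^18=29
after mov ebx, [0]: ebx=M[0]=-6
halt.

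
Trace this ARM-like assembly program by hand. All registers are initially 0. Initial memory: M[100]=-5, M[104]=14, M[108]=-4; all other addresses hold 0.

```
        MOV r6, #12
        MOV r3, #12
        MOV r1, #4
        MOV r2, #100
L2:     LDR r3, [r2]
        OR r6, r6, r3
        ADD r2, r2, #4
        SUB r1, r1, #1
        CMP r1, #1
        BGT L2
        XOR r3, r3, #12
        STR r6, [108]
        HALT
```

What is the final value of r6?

r6=12
r3=12
r1=4
r2=100
r3=M[100]=-5
r6=12|(-5)=-1
r2=100+4=104
r1=4-1=3
CMP r1, #1  (cmp 3,1)
BGT L2: taken
r3=M[104]=14
r6=(-1)|14=-1
r2=104+4=108
r1=3-1=2
CMP r1, #1  (cmp 2,1)
BGT L2: taken
r3=M[108]=-4
r6=(-1)|(-4)=-1
r2=108+4=112
r1=2-1=1
CMP r1, #1  (cmp 1,1)
BGT L2: not taken
r3=(-4)^12=-16
STR r6, [108] → M[108]=-1
halt.

-1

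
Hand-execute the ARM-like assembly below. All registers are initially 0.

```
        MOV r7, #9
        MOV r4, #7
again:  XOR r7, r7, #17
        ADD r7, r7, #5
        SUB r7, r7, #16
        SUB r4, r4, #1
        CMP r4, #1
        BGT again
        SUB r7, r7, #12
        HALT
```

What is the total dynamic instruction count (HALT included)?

40

after MOV r7, #9: r7=9
after MOV r4, #7: r4=7
after XOR r7, r7, #17: r7=9^17=24
after ADD r7, r7, #5: r7=24+5=29
after SUB r7, r7, #16: r7=29-16=13
after SUB r4, r4, #1: r4=7-1=6
CMP r4, #1  (cmp 6,1)
BGT again: taken
after XOR r7, r7, #17: r7=13^17=28
after ADD r7, r7, #5: r7=28+5=33
after SUB r7, r7, #16: r7=33-16=17
after SUB r4, r4, #1: r4=6-1=5
CMP r4, #1  (cmp 5,1)
BGT again: taken
after XOR r7, r7, #17: r7=17^17=0
after ADD r7, r7, #5: r7=0+5=5
after SUB r7, r7, #16: r7=5-16=-11
after SUB r4, r4, #1: r4=5-1=4
CMP r4, #1  (cmp 4,1)
BGT again: taken
after XOR r7, r7, #17: r7=(-11)^17=-28
after ADD r7, r7, #5: r7=(-28)+5=-23
after SUB r7, r7, #16: r7=(-23)-16=-39
after SUB r4, r4, #1: r4=4-1=3
CMP r4, #1  (cmp 3,1)
BGT again: taken
after XOR r7, r7, #17: r7=(-39)^17=-56
after ADD r7, r7, #5: r7=(-56)+5=-51
after SUB r7, r7, #16: r7=(-51)-16=-67
after SUB r4, r4, #1: r4=3-1=2
CMP r4, #1  (cmp 2,1)
BGT again: taken
after XOR r7, r7, #17: r7=(-67)^17=-84
after ADD r7, r7, #5: r7=(-84)+5=-79
after SUB r7, r7, #16: r7=(-79)-16=-95
after SUB r4, r4, #1: r4=2-1=1
CMP r4, #1  (cmp 1,1)
BGT again: not taken
after SUB r7, r7, #12: r7=(-95)-12=-107
halt.
Total executed instructions: 40.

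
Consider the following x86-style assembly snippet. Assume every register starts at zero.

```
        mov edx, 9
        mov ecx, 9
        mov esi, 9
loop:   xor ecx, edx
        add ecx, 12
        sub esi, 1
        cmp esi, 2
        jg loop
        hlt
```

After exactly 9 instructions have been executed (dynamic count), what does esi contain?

8

after mov edx, 9: edx=9
after mov ecx, 9: ecx=9
after mov esi, 9: esi=9
after xor ecx, edx: ecx=9^9=0
after add ecx, 12: ecx=0+12=12
after sub esi, 1: esi=9-1=8
cmp esi, 2  (cmp 8,2)
jg loop: taken
after xor ecx, edx: ecx=12^9=5
After step 9: esi = 8.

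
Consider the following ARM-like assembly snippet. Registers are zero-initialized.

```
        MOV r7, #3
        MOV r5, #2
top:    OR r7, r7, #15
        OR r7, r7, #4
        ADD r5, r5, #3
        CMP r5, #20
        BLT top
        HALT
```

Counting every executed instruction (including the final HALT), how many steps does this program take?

33

r7=3
r5=2
r7=3|15=15
r7=15|4=15
r5=2+3=5
CMP r5, #20  (cmp 5,20)
BLT top: taken
r7=15|15=15
r7=15|4=15
r5=5+3=8
CMP r5, #20  (cmp 8,20)
BLT top: taken
r7=15|15=15
r7=15|4=15
r5=8+3=11
CMP r5, #20  (cmp 11,20)
BLT top: taken
r7=15|15=15
r7=15|4=15
r5=11+3=14
CMP r5, #20  (cmp 14,20)
BLT top: taken
r7=15|15=15
r7=15|4=15
r5=14+3=17
CMP r5, #20  (cmp 17,20)
BLT top: taken
r7=15|15=15
r7=15|4=15
r5=17+3=20
CMP r5, #20  (cmp 20,20)
BLT top: not taken
halt.
Total executed instructions: 33.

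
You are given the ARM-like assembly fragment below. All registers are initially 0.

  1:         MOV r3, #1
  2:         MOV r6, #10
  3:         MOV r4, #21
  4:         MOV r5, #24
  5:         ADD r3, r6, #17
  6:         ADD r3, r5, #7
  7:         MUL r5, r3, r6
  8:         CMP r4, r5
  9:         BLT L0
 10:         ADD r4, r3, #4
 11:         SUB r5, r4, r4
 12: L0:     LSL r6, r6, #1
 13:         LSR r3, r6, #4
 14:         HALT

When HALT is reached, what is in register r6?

20

after MOV r3, #1: r3=1
after MOV r6, #10: r6=10
after MOV r4, #21: r4=21
after MOV r5, #24: r5=24
after ADD r3, r6, #17: r3=10+17=27
after ADD r3, r5, #7: r3=24+7=31
after MUL r5, r3, r6: r5=31*10=310
CMP r4, r5  (cmp 21,310)
BLT L0: taken
after LSL r6, r6, #1: r6=10<<1=20
after LSR r3, r6, #4: r3=20>>4=1
halt.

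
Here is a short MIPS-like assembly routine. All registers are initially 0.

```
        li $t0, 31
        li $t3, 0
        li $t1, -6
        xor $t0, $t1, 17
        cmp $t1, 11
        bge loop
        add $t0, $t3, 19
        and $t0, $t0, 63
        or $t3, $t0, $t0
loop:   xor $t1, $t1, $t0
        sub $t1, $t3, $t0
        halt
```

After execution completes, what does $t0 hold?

19

$t0=31
$t3=0
$t1=-6
$t0=(-6)^17=-21
cmp $t1, 11  (cmp -6,11)
bge loop: not taken
$t0=0+19=19
$t0=19&63=19
$t3=19|19=19
$t1=(-6)^19=-23
$t1=19-19=0
halt.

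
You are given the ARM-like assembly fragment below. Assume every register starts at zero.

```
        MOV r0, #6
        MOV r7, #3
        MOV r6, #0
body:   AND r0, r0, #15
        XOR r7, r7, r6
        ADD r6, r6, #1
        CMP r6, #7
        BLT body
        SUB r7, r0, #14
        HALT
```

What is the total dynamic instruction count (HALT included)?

after MOV r0, #6: r0=6
after MOV r7, #3: r7=3
after MOV r6, #0: r6=0
after AND r0, r0, #15: r0=6&15=6
after XOR r7, r7, r6: r7=3^0=3
after ADD r6, r6, #1: r6=0+1=1
CMP r6, #7  (cmp 1,7)
BLT body: taken
after AND r0, r0, #15: r0=6&15=6
after XOR r7, r7, r6: r7=3^1=2
after ADD r6, r6, #1: r6=1+1=2
CMP r6, #7  (cmp 2,7)
BLT body: taken
after AND r0, r0, #15: r0=6&15=6
after XOR r7, r7, r6: r7=2^2=0
after ADD r6, r6, #1: r6=2+1=3
CMP r6, #7  (cmp 3,7)
BLT body: taken
after AND r0, r0, #15: r0=6&15=6
after XOR r7, r7, r6: r7=0^3=3
after ADD r6, r6, #1: r6=3+1=4
CMP r6, #7  (cmp 4,7)
BLT body: taken
after AND r0, r0, #15: r0=6&15=6
after XOR r7, r7, r6: r7=3^4=7
after ADD r6, r6, #1: r6=4+1=5
CMP r6, #7  (cmp 5,7)
BLT body: taken
after AND r0, r0, #15: r0=6&15=6
after XOR r7, r7, r6: r7=7^5=2
after ADD r6, r6, #1: r6=5+1=6
CMP r6, #7  (cmp 6,7)
BLT body: taken
after AND r0, r0, #15: r0=6&15=6
after XOR r7, r7, r6: r7=2^6=4
after ADD r6, r6, #1: r6=6+1=7
CMP r6, #7  (cmp 7,7)
BLT body: not taken
after SUB r7, r0, #14: r7=6-14=-8
halt.
Total executed instructions: 40.

40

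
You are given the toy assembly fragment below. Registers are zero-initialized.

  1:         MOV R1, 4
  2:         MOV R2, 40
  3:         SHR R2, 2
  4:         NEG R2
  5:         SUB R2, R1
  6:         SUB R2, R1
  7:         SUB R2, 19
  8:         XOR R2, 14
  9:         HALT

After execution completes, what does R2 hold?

-43

MOV R1, 4 → R1=4
MOV R2, 40 → R2=40
SHR R2, 2 → R2=40>>2=10
NEG R2 → R2=-(10)=-10
SUB R2, R1 → R2=(-10)-4=-14
SUB R2, R1 → R2=(-14)-4=-18
SUB R2, 19 → R2=(-18)-19=-37
XOR R2, 14 → R2=(-37)^14=-43
halt.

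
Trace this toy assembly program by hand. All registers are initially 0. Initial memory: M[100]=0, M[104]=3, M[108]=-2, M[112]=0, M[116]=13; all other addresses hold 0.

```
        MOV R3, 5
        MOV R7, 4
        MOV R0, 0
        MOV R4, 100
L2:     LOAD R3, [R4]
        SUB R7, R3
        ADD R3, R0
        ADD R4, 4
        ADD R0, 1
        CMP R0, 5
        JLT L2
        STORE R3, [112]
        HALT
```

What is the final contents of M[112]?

after MOV R3, 5: R3=5
after MOV R7, 4: R7=4
after MOV R0, 0: R0=0
after MOV R4, 100: R4=100
after LOAD R3, [R4]: R3=M[100]=0
after SUB R7, R3: R7=4-0=4
after ADD R3, R0: R3=0+0=0
after ADD R4, 4: R4=100+4=104
after ADD R0, 1: R0=0+1=1
CMP R0, 5  (cmp 1,5)
JLT L2: taken
after LOAD R3, [R4]: R3=M[104]=3
after SUB R7, R3: R7=4-3=1
after ADD R3, R0: R3=3+1=4
after ADD R4, 4: R4=104+4=108
after ADD R0, 1: R0=1+1=2
CMP R0, 5  (cmp 2,5)
JLT L2: taken
after LOAD R3, [R4]: R3=M[108]=-2
after SUB R7, R3: R7=1-(-2)=3
after ADD R3, R0: R3=(-2)+2=0
after ADD R4, 4: R4=108+4=112
after ADD R0, 1: R0=2+1=3
CMP R0, 5  (cmp 3,5)
JLT L2: taken
after LOAD R3, [R4]: R3=M[112]=0
after SUB R7, R3: R7=3-0=3
after ADD R3, R0: R3=0+3=3
after ADD R4, 4: R4=112+4=116
after ADD R0, 1: R0=3+1=4
CMP R0, 5  (cmp 4,5)
JLT L2: taken
after LOAD R3, [R4]: R3=M[116]=13
after SUB R7, R3: R7=3-13=-10
after ADD R3, R0: R3=13+4=17
after ADD R4, 4: R4=116+4=120
after ADD R0, 1: R0=4+1=5
CMP R0, 5  (cmp 5,5)
JLT L2: not taken
STORE R3, [112] → M[112]=17
halt.

17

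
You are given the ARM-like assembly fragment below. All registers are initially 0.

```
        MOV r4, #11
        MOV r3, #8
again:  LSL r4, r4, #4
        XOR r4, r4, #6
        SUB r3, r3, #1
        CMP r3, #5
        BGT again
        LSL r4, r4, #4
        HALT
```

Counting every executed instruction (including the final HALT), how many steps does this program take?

after MOV r4, #11: r4=11
after MOV r3, #8: r3=8
after LSL r4, r4, #4: r4=11<<4=176
after XOR r4, r4, #6: r4=176^6=182
after SUB r3, r3, #1: r3=8-1=7
CMP r3, #5  (cmp 7,5)
BGT again: taken
after LSL r4, r4, #4: r4=182<<4=2912
after XOR r4, r4, #6: r4=2912^6=2918
after SUB r3, r3, #1: r3=7-1=6
CMP r3, #5  (cmp 6,5)
BGT again: taken
after LSL r4, r4, #4: r4=2918<<4=46688
after XOR r4, r4, #6: r4=46688^6=46694
after SUB r3, r3, #1: r3=6-1=5
CMP r3, #5  (cmp 5,5)
BGT again: not taken
after LSL r4, r4, #4: r4=46694<<4=747104
halt.
Total executed instructions: 19.

19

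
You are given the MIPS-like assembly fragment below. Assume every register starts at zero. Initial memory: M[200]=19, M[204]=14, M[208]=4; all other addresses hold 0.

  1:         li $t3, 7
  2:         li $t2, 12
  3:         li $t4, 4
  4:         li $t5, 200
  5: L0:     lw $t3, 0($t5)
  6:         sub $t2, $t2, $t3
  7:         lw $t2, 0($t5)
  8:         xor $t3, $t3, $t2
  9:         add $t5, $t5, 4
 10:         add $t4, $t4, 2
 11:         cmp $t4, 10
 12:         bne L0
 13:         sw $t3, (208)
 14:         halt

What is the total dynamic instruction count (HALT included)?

30

li $t3, 7 → $t3=7
li $t2, 12 → $t2=12
li $t4, 4 → $t4=4
li $t5, 200 → $t5=200
lw $t3, 0($t5) → $t3=M[200]=19
sub $t2, $t2, $t3 → $t2=12-19=-7
lw $t2, 0($t5) → $t2=M[200]=19
xor $t3, $t3, $t2 → $t3=19^19=0
add $t5, $t5, 4 → $t5=200+4=204
add $t4, $t4, 2 → $t4=4+2=6
cmp $t4, 10  (cmp 6,10)
bne L0: taken
lw $t3, 0($t5) → $t3=M[204]=14
sub $t2, $t2, $t3 → $t2=19-14=5
lw $t2, 0($t5) → $t2=M[204]=14
xor $t3, $t3, $t2 → $t3=14^14=0
add $t5, $t5, 4 → $t5=204+4=208
add $t4, $t4, 2 → $t4=6+2=8
cmp $t4, 10  (cmp 8,10)
bne L0: taken
lw $t3, 0($t5) → $t3=M[208]=4
sub $t2, $t2, $t3 → $t2=14-4=10
lw $t2, 0($t5) → $t2=M[208]=4
xor $t3, $t3, $t2 → $t3=4^4=0
add $t5, $t5, 4 → $t5=208+4=212
add $t4, $t4, 2 → $t4=8+2=10
cmp $t4, 10  (cmp 10,10)
bne L0: not taken
sw $t3, (208) → M[208]=0
halt.
Total executed instructions: 30.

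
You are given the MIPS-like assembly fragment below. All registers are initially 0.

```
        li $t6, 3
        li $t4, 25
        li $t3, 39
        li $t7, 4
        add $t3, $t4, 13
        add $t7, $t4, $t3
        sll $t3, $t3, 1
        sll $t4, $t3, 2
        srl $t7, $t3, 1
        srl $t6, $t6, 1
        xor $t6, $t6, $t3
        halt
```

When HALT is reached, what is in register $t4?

304

after li $t6, 3: $t6=3
after li $t4, 25: $t4=25
after li $t3, 39: $t3=39
after li $t7, 4: $t7=4
after add $t3, $t4, 13: $t3=25+13=38
after add $t7, $t4, $t3: $t7=25+38=63
after sll $t3, $t3, 1: $t3=38<<1=76
after sll $t4, $t3, 2: $t4=76<<2=304
after srl $t7, $t3, 1: $t7=76>>1=38
after srl $t6, $t6, 1: $t6=3>>1=1
after xor $t6, $t6, $t3: $t6=1^76=77
halt.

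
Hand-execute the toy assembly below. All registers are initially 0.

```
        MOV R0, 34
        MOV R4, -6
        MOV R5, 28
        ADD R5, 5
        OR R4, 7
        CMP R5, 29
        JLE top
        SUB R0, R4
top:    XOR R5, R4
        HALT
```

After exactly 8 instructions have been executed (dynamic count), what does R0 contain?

35

MOV R0, 34 → R0=34
MOV R4, -6 → R4=-6
MOV R5, 28 → R5=28
ADD R5, 5 → R5=28+5=33
OR R4, 7 → R4=(-6)|7=-1
CMP R5, 29  (cmp 33,29)
JLE top: not taken
SUB R0, R4 → R0=34-(-1)=35
After step 8: R0 = 35.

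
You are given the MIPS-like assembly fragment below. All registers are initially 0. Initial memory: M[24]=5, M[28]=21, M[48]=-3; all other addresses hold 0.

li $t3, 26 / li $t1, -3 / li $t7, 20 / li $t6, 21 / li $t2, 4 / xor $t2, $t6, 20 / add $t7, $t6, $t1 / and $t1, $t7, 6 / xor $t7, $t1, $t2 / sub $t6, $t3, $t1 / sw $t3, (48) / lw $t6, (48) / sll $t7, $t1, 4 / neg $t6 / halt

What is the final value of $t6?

-26

after li $t3, 26: $t3=26
after li $t1, -3: $t1=-3
after li $t7, 20: $t7=20
after li $t6, 21: $t6=21
after li $t2, 4: $t2=4
after xor $t2, $t6, 20: $t2=21^20=1
after add $t7, $t6, $t1: $t7=21+(-3)=18
after and $t1, $t7, 6: $t1=18&6=2
after xor $t7, $t1, $t2: $t7=2^1=3
after sub $t6, $t3, $t1: $t6=26-2=24
sw $t3, (48) → M[48]=26
after lw $t6, (48): $t6=M[48]=26
after sll $t7, $t1, 4: $t7=2<<4=32
after neg $t6: $t6=-(26)=-26
halt.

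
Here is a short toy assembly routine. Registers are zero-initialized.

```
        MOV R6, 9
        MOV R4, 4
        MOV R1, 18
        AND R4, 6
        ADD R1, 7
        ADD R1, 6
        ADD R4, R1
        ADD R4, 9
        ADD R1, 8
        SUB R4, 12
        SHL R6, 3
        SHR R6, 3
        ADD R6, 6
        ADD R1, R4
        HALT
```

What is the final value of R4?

32

after MOV R6, 9: R6=9
after MOV R4, 4: R4=4
after MOV R1, 18: R1=18
after AND R4, 6: R4=4&6=4
after ADD R1, 7: R1=18+7=25
after ADD R1, 6: R1=25+6=31
after ADD R4, R1: R4=4+31=35
after ADD R4, 9: R4=35+9=44
after ADD R1, 8: R1=31+8=39
after SUB R4, 12: R4=44-12=32
after SHL R6, 3: R6=9<<3=72
after SHR R6, 3: R6=72>>3=9
after ADD R6, 6: R6=9+6=15
after ADD R1, R4: R1=39+32=71
halt.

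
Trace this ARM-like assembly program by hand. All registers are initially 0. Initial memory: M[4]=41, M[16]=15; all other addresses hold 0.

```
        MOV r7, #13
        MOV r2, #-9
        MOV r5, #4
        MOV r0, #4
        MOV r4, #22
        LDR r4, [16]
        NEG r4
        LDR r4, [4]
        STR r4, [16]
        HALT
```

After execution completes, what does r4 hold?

41

r7=13
r2=-9
r5=4
r0=4
r4=22
r4=M[16]=15
r4=-(15)=-15
r4=M[4]=41
STR r4, [16] → M[16]=41
halt.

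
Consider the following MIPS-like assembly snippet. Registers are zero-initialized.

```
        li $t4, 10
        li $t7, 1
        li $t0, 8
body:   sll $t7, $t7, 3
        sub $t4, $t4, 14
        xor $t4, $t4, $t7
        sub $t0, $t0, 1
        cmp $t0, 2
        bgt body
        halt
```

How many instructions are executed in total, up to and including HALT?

40

$t4=10
$t7=1
$t0=8
$t7=1<<3=8
$t4=10-14=-4
$t4=(-4)^8=-12
$t0=8-1=7
cmp $t0, 2  (cmp 7,2)
bgt body: taken
$t7=8<<3=64
$t4=(-12)-14=-26
$t4=(-26)^64=-90
$t0=7-1=6
cmp $t0, 2  (cmp 6,2)
bgt body: taken
$t7=64<<3=512
$t4=(-90)-14=-104
$t4=(-104)^512=-616
$t0=6-1=5
cmp $t0, 2  (cmp 5,2)
bgt body: taken
$t7=512<<3=4096
$t4=(-616)-14=-630
$t4=(-630)^4096=-4726
$t0=5-1=4
cmp $t0, 2  (cmp 4,2)
bgt body: taken
$t7=4096<<3=32768
$t4=(-4726)-14=-4740
$t4=(-4740)^32768=-37508
$t0=4-1=3
cmp $t0, 2  (cmp 3,2)
bgt body: taken
$t7=32768<<3=262144
$t4=(-37508)-14=-37522
$t4=(-37522)^262144=-299666
$t0=3-1=2
cmp $t0, 2  (cmp 2,2)
bgt body: not taken
halt.
Total executed instructions: 40.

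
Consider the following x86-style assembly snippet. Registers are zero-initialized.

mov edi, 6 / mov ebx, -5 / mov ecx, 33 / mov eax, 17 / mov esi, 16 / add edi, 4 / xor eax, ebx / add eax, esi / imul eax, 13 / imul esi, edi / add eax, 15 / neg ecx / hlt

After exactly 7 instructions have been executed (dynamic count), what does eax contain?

mov edi, 6 → edi=6
mov ebx, -5 → ebx=-5
mov ecx, 33 → ecx=33
mov eax, 17 → eax=17
mov esi, 16 → esi=16
add edi, 4 → edi=6+4=10
xor eax, ebx → eax=17^(-5)=-22
After step 7: eax = -22.

-22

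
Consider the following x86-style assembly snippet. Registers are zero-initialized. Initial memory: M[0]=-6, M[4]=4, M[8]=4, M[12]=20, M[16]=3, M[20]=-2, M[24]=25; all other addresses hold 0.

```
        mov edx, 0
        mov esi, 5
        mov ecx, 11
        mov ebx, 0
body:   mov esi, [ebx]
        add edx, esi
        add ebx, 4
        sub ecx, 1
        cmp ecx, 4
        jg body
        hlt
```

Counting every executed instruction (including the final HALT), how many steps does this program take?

47

after mov edx, 0: edx=0
after mov esi, 5: esi=5
after mov ecx, 11: ecx=11
after mov ebx, 0: ebx=0
after mov esi, [ebx]: esi=M[0]=-6
after add edx, esi: edx=0+(-6)=-6
after add ebx, 4: ebx=0+4=4
after sub ecx, 1: ecx=11-1=10
cmp ecx, 4  (cmp 10,4)
jg body: taken
after mov esi, [ebx]: esi=M[4]=4
after add edx, esi: edx=(-6)+4=-2
after add ebx, 4: ebx=4+4=8
after sub ecx, 1: ecx=10-1=9
cmp ecx, 4  (cmp 9,4)
jg body: taken
after mov esi, [ebx]: esi=M[8]=4
after add edx, esi: edx=(-2)+4=2
after add ebx, 4: ebx=8+4=12
after sub ecx, 1: ecx=9-1=8
cmp ecx, 4  (cmp 8,4)
jg body: taken
after mov esi, [ebx]: esi=M[12]=20
after add edx, esi: edx=2+20=22
after add ebx, 4: ebx=12+4=16
after sub ecx, 1: ecx=8-1=7
cmp ecx, 4  (cmp 7,4)
jg body: taken
after mov esi, [ebx]: esi=M[16]=3
after add edx, esi: edx=22+3=25
after add ebx, 4: ebx=16+4=20
after sub ecx, 1: ecx=7-1=6
cmp ecx, 4  (cmp 6,4)
jg body: taken
after mov esi, [ebx]: esi=M[20]=-2
after add edx, esi: edx=25+(-2)=23
after add ebx, 4: ebx=20+4=24
after sub ecx, 1: ecx=6-1=5
cmp ecx, 4  (cmp 5,4)
jg body: taken
after mov esi, [ebx]: esi=M[24]=25
after add edx, esi: edx=23+25=48
after add ebx, 4: ebx=24+4=28
after sub ecx, 1: ecx=5-1=4
cmp ecx, 4  (cmp 4,4)
jg body: not taken
halt.
Total executed instructions: 47.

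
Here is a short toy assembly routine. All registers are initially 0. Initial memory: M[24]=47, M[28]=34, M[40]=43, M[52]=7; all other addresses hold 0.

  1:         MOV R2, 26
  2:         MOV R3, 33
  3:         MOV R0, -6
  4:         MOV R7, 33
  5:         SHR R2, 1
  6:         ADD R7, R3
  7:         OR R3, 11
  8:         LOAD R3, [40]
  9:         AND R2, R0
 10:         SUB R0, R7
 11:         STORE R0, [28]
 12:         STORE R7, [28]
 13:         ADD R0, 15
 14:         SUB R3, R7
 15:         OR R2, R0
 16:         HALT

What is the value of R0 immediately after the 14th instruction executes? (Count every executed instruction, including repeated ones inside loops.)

-57

MOV R2, 26 → R2=26
MOV R3, 33 → R3=33
MOV R0, -6 → R0=-6
MOV R7, 33 → R7=33
SHR R2, 1 → R2=26>>1=13
ADD R7, R3 → R7=33+33=66
OR R3, 11 → R3=33|11=43
LOAD R3, [40] → R3=M[40]=43
AND R2, R0 → R2=13&(-6)=8
SUB R0, R7 → R0=(-6)-66=-72
STORE R0, [28] → M[28]=-72
STORE R7, [28] → M[28]=66
ADD R0, 15 → R0=(-72)+15=-57
SUB R3, R7 → R3=43-66=-23
After step 14: R0 = -57.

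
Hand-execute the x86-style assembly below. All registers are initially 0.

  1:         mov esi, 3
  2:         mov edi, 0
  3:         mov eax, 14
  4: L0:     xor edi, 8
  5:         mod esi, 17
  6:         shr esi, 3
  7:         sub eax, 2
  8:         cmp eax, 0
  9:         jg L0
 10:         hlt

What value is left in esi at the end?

0

after mov esi, 3: esi=3
after mov edi, 0: edi=0
after mov eax, 14: eax=14
after xor edi, 8: edi=0^8=8
after mod esi, 17: esi=3%17=3
after shr esi, 3: esi=3>>3=0
after sub eax, 2: eax=14-2=12
cmp eax, 0  (cmp 12,0)
jg L0: taken
after xor edi, 8: edi=8^8=0
after mod esi, 17: esi=0%17=0
after shr esi, 3: esi=0>>3=0
after sub eax, 2: eax=12-2=10
cmp eax, 0  (cmp 10,0)
jg L0: taken
after xor edi, 8: edi=0^8=8
after mod esi, 17: esi=0%17=0
after shr esi, 3: esi=0>>3=0
after sub eax, 2: eax=10-2=8
cmp eax, 0  (cmp 8,0)
jg L0: taken
after xor edi, 8: edi=8^8=0
after mod esi, 17: esi=0%17=0
after shr esi, 3: esi=0>>3=0
after sub eax, 2: eax=8-2=6
cmp eax, 0  (cmp 6,0)
jg L0: taken
after xor edi, 8: edi=0^8=8
after mod esi, 17: esi=0%17=0
after shr esi, 3: esi=0>>3=0
after sub eax, 2: eax=6-2=4
cmp eax, 0  (cmp 4,0)
jg L0: taken
after xor edi, 8: edi=8^8=0
after mod esi, 17: esi=0%17=0
after shr esi, 3: esi=0>>3=0
after sub eax, 2: eax=4-2=2
cmp eax, 0  (cmp 2,0)
jg L0: taken
after xor edi, 8: edi=0^8=8
after mod esi, 17: esi=0%17=0
after shr esi, 3: esi=0>>3=0
after sub eax, 2: eax=2-2=0
cmp eax, 0  (cmp 0,0)
jg L0: not taken
halt.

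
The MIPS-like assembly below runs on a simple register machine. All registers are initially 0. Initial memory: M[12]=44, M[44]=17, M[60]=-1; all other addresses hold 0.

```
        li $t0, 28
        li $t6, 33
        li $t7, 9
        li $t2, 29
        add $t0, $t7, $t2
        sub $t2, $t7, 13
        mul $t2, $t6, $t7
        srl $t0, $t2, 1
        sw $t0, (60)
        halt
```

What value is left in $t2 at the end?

$t0=28
$t6=33
$t7=9
$t2=29
$t0=9+29=38
$t2=9-13=-4
$t2=33*9=297
$t0=297>>1=148
sw $t0, (60) → M[60]=148
halt.

297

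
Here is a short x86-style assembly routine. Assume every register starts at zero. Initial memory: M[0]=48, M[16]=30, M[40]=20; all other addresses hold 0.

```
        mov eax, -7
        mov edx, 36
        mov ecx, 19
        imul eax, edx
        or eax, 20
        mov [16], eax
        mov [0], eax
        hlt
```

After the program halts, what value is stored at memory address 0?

eax=-7
edx=36
ecx=19
eax=(-7)*36=-252
eax=(-252)|20=-236
mov [16], eax → M[16]=-236
mov [0], eax → M[0]=-236
halt.

-236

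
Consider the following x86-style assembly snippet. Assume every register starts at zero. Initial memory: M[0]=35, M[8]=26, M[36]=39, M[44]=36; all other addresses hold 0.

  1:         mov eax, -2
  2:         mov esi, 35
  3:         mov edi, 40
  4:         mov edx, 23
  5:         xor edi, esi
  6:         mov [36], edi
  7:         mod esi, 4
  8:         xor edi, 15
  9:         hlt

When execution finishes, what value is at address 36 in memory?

11

after mov eax, -2: eax=-2
after mov esi, 35: esi=35
after mov edi, 40: edi=40
after mov edx, 23: edx=23
after xor edi, esi: edi=40^35=11
mov [36], edi → M[36]=11
after mod esi, 4: esi=35%4=3
after xor edi, 15: edi=11^15=4
halt.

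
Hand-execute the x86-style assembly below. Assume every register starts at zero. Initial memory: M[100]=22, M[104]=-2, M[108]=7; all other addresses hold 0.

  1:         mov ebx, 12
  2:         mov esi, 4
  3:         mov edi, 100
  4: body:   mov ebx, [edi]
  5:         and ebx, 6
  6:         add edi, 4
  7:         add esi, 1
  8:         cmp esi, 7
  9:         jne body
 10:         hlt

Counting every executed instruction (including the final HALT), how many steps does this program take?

after mov ebx, 12: ebx=12
after mov esi, 4: esi=4
after mov edi, 100: edi=100
after mov ebx, [edi]: ebx=M[100]=22
after and ebx, 6: ebx=22&6=6
after add edi, 4: edi=100+4=104
after add esi, 1: esi=4+1=5
cmp esi, 7  (cmp 5,7)
jne body: taken
after mov ebx, [edi]: ebx=M[104]=-2
after and ebx, 6: ebx=(-2)&6=6
after add edi, 4: edi=104+4=108
after add esi, 1: esi=5+1=6
cmp esi, 7  (cmp 6,7)
jne body: taken
after mov ebx, [edi]: ebx=M[108]=7
after and ebx, 6: ebx=7&6=6
after add edi, 4: edi=108+4=112
after add esi, 1: esi=6+1=7
cmp esi, 7  (cmp 7,7)
jne body: not taken
halt.
Total executed instructions: 22.

22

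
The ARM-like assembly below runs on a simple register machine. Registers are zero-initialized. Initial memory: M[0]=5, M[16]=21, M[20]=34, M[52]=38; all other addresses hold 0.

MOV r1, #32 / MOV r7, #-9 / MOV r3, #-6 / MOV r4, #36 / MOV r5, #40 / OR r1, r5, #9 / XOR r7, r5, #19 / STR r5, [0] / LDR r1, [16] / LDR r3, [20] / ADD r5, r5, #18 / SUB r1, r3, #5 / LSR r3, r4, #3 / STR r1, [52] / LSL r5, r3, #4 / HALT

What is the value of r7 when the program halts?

59

MOV r1, #32 → r1=32
MOV r7, #-9 → r7=-9
MOV r3, #-6 → r3=-6
MOV r4, #36 → r4=36
MOV r5, #40 → r5=40
OR r1, r5, #9 → r1=40|9=41
XOR r7, r5, #19 → r7=40^19=59
STR r5, [0] → M[0]=40
LDR r1, [16] → r1=M[16]=21
LDR r3, [20] → r3=M[20]=34
ADD r5, r5, #18 → r5=40+18=58
SUB r1, r3, #5 → r1=34-5=29
LSR r3, r4, #3 → r3=36>>3=4
STR r1, [52] → M[52]=29
LSL r5, r3, #4 → r5=4<<4=64
halt.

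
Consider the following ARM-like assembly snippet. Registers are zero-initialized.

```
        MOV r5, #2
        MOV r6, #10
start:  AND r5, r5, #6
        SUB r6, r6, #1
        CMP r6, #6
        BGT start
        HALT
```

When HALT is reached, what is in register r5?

r5=2
r6=10
r5=2&6=2
r6=10-1=9
CMP r6, #6  (cmp 9,6)
BGT start: taken
r5=2&6=2
r6=9-1=8
CMP r6, #6  (cmp 8,6)
BGT start: taken
r5=2&6=2
r6=8-1=7
CMP r6, #6  (cmp 7,6)
BGT start: taken
r5=2&6=2
r6=7-1=6
CMP r6, #6  (cmp 6,6)
BGT start: not taken
halt.

2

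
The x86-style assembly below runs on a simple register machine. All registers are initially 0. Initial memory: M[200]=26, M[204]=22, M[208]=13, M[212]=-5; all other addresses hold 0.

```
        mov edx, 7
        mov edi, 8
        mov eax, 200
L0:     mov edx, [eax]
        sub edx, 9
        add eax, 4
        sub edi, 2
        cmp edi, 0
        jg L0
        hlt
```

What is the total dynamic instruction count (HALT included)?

28

mov edx, 7 → edx=7
mov edi, 8 → edi=8
mov eax, 200 → eax=200
mov edx, [eax] → edx=M[200]=26
sub edx, 9 → edx=26-9=17
add eax, 4 → eax=200+4=204
sub edi, 2 → edi=8-2=6
cmp edi, 0  (cmp 6,0)
jg L0: taken
mov edx, [eax] → edx=M[204]=22
sub edx, 9 → edx=22-9=13
add eax, 4 → eax=204+4=208
sub edi, 2 → edi=6-2=4
cmp edi, 0  (cmp 4,0)
jg L0: taken
mov edx, [eax] → edx=M[208]=13
sub edx, 9 → edx=13-9=4
add eax, 4 → eax=208+4=212
sub edi, 2 → edi=4-2=2
cmp edi, 0  (cmp 2,0)
jg L0: taken
mov edx, [eax] → edx=M[212]=-5
sub edx, 9 → edx=(-5)-9=-14
add eax, 4 → eax=212+4=216
sub edi, 2 → edi=2-2=0
cmp edi, 0  (cmp 0,0)
jg L0: not taken
halt.
Total executed instructions: 28.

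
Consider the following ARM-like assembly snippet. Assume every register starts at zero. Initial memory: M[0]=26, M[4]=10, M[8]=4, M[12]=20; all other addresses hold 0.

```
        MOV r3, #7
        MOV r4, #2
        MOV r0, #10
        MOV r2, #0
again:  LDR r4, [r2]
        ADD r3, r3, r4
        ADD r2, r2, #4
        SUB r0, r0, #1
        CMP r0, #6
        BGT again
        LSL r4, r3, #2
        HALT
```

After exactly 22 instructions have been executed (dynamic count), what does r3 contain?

r3=7
r4=2
r0=10
r2=0
r4=M[0]=26
r3=7+26=33
r2=0+4=4
r0=10-1=9
CMP r0, #6  (cmp 9,6)
BGT again: taken
r4=M[4]=10
r3=33+10=43
r2=4+4=8
r0=9-1=8
CMP r0, #6  (cmp 8,6)
BGT again: taken
r4=M[8]=4
r3=43+4=47
r2=8+4=12
r0=8-1=7
CMP r0, #6  (cmp 7,6)
BGT again: taken
After step 22: r3 = 47.

47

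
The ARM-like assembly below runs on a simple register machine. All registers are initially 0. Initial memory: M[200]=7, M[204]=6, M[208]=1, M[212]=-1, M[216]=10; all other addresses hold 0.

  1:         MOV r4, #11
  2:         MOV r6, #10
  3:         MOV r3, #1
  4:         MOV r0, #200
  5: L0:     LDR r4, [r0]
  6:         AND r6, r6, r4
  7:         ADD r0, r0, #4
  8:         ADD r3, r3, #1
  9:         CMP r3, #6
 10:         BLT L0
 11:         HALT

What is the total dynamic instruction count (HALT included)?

after MOV r4, #11: r4=11
after MOV r6, #10: r6=10
after MOV r3, #1: r3=1
after MOV r0, #200: r0=200
after LDR r4, [r0]: r4=M[200]=7
after AND r6, r6, r4: r6=10&7=2
after ADD r0, r0, #4: r0=200+4=204
after ADD r3, r3, #1: r3=1+1=2
CMP r3, #6  (cmp 2,6)
BLT L0: taken
after LDR r4, [r0]: r4=M[204]=6
after AND r6, r6, r4: r6=2&6=2
after ADD r0, r0, #4: r0=204+4=208
after ADD r3, r3, #1: r3=2+1=3
CMP r3, #6  (cmp 3,6)
BLT L0: taken
after LDR r4, [r0]: r4=M[208]=1
after AND r6, r6, r4: r6=2&1=0
after ADD r0, r0, #4: r0=208+4=212
after ADD r3, r3, #1: r3=3+1=4
CMP r3, #6  (cmp 4,6)
BLT L0: taken
after LDR r4, [r0]: r4=M[212]=-1
after AND r6, r6, r4: r6=0&(-1)=0
after ADD r0, r0, #4: r0=212+4=216
after ADD r3, r3, #1: r3=4+1=5
CMP r3, #6  (cmp 5,6)
BLT L0: taken
after LDR r4, [r0]: r4=M[216]=10
after AND r6, r6, r4: r6=0&10=0
after ADD r0, r0, #4: r0=216+4=220
after ADD r3, r3, #1: r3=5+1=6
CMP r3, #6  (cmp 6,6)
BLT L0: not taken
halt.
Total executed instructions: 35.

35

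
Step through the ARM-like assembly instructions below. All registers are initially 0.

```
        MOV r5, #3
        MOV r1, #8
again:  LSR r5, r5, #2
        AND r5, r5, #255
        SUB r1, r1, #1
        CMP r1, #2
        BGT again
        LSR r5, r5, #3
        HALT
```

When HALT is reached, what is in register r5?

r5=3
r1=8
r5=3>>2=0
r5=0&255=0
r1=8-1=7
CMP r1, #2  (cmp 7,2)
BGT again: taken
r5=0>>2=0
r5=0&255=0
r1=7-1=6
CMP r1, #2  (cmp 6,2)
BGT again: taken
r5=0>>2=0
r5=0&255=0
r1=6-1=5
CMP r1, #2  (cmp 5,2)
BGT again: taken
r5=0>>2=0
r5=0&255=0
r1=5-1=4
CMP r1, #2  (cmp 4,2)
BGT again: taken
r5=0>>2=0
r5=0&255=0
r1=4-1=3
CMP r1, #2  (cmp 3,2)
BGT again: taken
r5=0>>2=0
r5=0&255=0
r1=3-1=2
CMP r1, #2  (cmp 2,2)
BGT again: not taken
r5=0>>3=0
halt.

0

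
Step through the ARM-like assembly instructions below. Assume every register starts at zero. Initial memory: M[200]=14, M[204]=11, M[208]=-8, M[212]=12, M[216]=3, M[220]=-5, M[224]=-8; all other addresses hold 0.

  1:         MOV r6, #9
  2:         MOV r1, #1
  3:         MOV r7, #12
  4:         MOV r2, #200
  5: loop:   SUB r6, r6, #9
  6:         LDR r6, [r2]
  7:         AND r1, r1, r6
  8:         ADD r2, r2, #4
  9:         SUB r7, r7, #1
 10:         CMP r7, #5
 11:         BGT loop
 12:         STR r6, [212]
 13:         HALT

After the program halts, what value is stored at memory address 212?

-8

r6=9
r1=1
r7=12
r2=200
r6=9-9=0
r6=M[200]=14
r1=1&14=0
r2=200+4=204
r7=12-1=11
CMP r7, #5  (cmp 11,5)
BGT loop: taken
r6=14-9=5
r6=M[204]=11
r1=0&11=0
r2=204+4=208
r7=11-1=10
CMP r7, #5  (cmp 10,5)
BGT loop: taken
r6=11-9=2
r6=M[208]=-8
r1=0&(-8)=0
r2=208+4=212
r7=10-1=9
CMP r7, #5  (cmp 9,5)
BGT loop: taken
r6=(-8)-9=-17
r6=M[212]=12
r1=0&12=0
r2=212+4=216
r7=9-1=8
CMP r7, #5  (cmp 8,5)
BGT loop: taken
r6=12-9=3
r6=M[216]=3
r1=0&3=0
r2=216+4=220
r7=8-1=7
CMP r7, #5  (cmp 7,5)
BGT loop: taken
r6=3-9=-6
r6=M[220]=-5
r1=0&(-5)=0
r2=220+4=224
r7=7-1=6
CMP r7, #5  (cmp 6,5)
BGT loop: taken
r6=(-5)-9=-14
r6=M[224]=-8
r1=0&(-8)=0
r2=224+4=228
r7=6-1=5
CMP r7, #5  (cmp 5,5)
BGT loop: not taken
STR r6, [212] → M[212]=-8
halt.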